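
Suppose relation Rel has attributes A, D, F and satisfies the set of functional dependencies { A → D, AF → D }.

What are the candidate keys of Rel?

(A, F)

Attributes A, F never appear on any right-hand side, so every candidate key must contain {A, F}.
{A, F}⁺ = {A, D, F}, which is all of the schema, so {A, F} is the only candidate key.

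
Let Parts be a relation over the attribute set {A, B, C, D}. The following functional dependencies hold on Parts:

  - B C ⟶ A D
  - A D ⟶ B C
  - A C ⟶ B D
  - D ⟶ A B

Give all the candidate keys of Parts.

{D}; {A, C}; {B, C}

{D}⁺: D→AB adds A, B; AD→BC adds C → {A, B, C, D}.
{A, C}⁺: AC→BD adds B, D → {A, B, C, D}. Minimal: {C}⁺ = {C}; {A}⁺ = {A} — none reach the full schema.
{B, C}⁺: BC→AD adds A, D → {A, B, C, D}. Minimal: {C}⁺ = {C}; {B}⁺ = {B} — none reach the full schema.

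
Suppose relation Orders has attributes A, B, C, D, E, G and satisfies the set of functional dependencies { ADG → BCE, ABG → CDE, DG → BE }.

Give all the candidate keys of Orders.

(A, B, G), (A, D, G)

Attributes A, G never appear on any right-hand side, so every candidate key must contain {A, G}.
{A, G}⁺ = {A, G}, which is not all of the schema, so we must add further attributes.
{A, B, G}⁺: ABG→CDE adds C, D, E → {A, B, C, D, E, G}. Minimal: {B, G}⁺ = {B, G}; {A, G}⁺ = {A, G}; {A, B}⁺ = {A, B} — none reach the full schema.
{A, D, G}⁺: ADG→BCE adds B, C, E → {A, B, C, D, E, G}. Minimal: {D, G}⁺ = {B, D, E, G}; {A, G}⁺ = {A, G}; {A, D}⁺ = {A, D} — none reach the full schema.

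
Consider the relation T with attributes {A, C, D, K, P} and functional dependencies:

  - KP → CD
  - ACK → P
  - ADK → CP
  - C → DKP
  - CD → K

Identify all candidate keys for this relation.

(A, C); (A, D, K); (A, K, P)

Attribute A never appears on the right-hand side of any dependency, so A must belong to every candidate key.
{A}⁺ = {A}, which is not all of the schema, so we must add further attributes.
{A, C}⁺: C→DKP adds D, K, P → {A, C, D, K, P}. Minimal: {C}⁺ = {C, D, K, P}; {A}⁺ = {A} — none reach the full schema.
{A, D, K}⁺: ADK→CP adds C, P → {A, C, D, K, P}. Minimal: {D, K}⁺ = {D, K}; {A, K}⁺ = {A, K}; {A, D}⁺ = {A, D} — none reach the full schema.
{A, K, P}⁺: KP→CD adds C, D → {A, C, D, K, P}. Minimal: {K, P}⁺ = {C, D, K, P}; {A, P}⁺ = {A, P}; {A, K}⁺ = {A, K} — none reach the full schema.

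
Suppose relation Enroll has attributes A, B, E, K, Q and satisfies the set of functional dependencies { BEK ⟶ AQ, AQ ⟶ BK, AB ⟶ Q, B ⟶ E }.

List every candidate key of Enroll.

(A, B), (A, Q), (B, K)

{A, B}⁺: AB→Q adds Q; B→E adds E; AQ→BK adds K → {A, B, E, K, Q}. Minimal: {B}⁺ = {B, E}; {A}⁺ = {A} — none reach the full schema.
{A, Q}⁺: AQ→BK adds B, K; B→E adds E → {A, B, E, K, Q}. Minimal: {Q}⁺ = {Q}; {A}⁺ = {A} — none reach the full schema.
{B, K}⁺: B→E adds E; BEK→AQ adds A, Q → {A, B, E, K, Q}. Minimal: {K}⁺ = {K}; {B}⁺ = {B, E} — none reach the full schema.
Any other superkey contains one of these as a subset, so there are no further candidate keys.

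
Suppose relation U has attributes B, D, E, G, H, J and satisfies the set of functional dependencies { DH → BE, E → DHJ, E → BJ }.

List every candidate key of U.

{E, G}, {D, G, H}

Attribute G never appears on the right-hand side of any dependency, so G must belong to every candidate key.
{G}⁺ = {G}, which is not all of the schema, so we must add further attributes.
{E, G}⁺: E→DHJ adds D, H, J; E→BJ adds B → {B, D, E, G, H, J}. Minimal: {G}⁺ = {G}; {E}⁺ = {B, D, E, H, J} — none reach the full schema.
{D, G, H}⁺: DH→BE adds B, E; E→DHJ adds J → {B, D, E, G, H, J}. Minimal: {G, H}⁺ = {G, H}; {D, H}⁺ = {B, D, E, H, J}; {D, G}⁺ = {D, G} — none reach the full schema.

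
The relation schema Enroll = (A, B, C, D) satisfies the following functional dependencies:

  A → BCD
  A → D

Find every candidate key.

Attribute A never appears on the right-hand side of any dependency, so A must belong to every candidate key.
{A}⁺ = {A, B, C, D}, which is all of the schema, so {A} is the only candidate key.

(A)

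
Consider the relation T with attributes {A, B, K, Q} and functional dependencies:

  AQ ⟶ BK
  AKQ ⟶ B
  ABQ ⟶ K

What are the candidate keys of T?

{A, Q}

Attributes A, Q never appear on any right-hand side, so every candidate key must contain {A, Q}.
{A, Q}⁺ = {A, B, K, Q}, which is all of the schema, so {A, Q} is the only candidate key.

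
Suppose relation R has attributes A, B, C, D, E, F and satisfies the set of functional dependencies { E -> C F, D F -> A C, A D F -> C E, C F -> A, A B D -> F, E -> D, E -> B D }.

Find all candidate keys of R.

{E}⁺: E→CF adds C, F; CF→A adds A; E→D adds D; E→BD adds B → {A, B, C, D, E, F}.
{D, F}⁺: DF→AC adds A, C; ADF→CE adds E; E→BD adds B → {A, B, C, D, E, F}. Minimal: {F}⁺ = {F}; {D}⁺ = {D} — none reach the full schema.
{A, B, D}⁺: ABD→F adds F; DF→AC adds C; ADF→CE adds E → {A, B, C, D, E, F}. Minimal: {B, D}⁺ = {B, D}; {A, D}⁺ = {A, D}; {A, B}⁺ = {A, B} — none reach the full schema.

(E), (D, F), (A, B, D)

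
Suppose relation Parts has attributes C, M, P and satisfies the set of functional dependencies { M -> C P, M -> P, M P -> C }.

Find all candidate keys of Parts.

Attribute M never appears on the right-hand side of any dependency, so M must belong to every candidate key.
{M}⁺ = {C, M, P}, which is all of the schema, so {M} is the only candidate key.

(M)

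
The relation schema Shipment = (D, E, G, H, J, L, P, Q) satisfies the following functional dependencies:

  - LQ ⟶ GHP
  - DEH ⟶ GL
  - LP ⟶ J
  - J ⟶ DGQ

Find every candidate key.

EHJ, EJL, ELP, ELQ, DEHP, DEHQ

Attribute E never appears on the right-hand side of any dependency, so E must belong to every candidate key.
{E}⁺ = {E}, which is not all of the schema, so we must add further attributes.
{E, H, J}⁺: J→DGQ adds D, G, Q; DEH→GL adds L; LQ→GHP adds P → {D, E, G, H, J, L, P, Q}.
{E, J, L}⁺: J→DGQ adds D, G, Q; LQ→GHP adds H, P → {D, E, G, H, J, L, P, Q}.
{E, L, P}⁺: LP→J adds J; J→DGQ adds D, G, Q; LQ→GHP adds H → {D, E, G, H, J, L, P, Q}.
{E, L, Q}⁺: LQ→GHP adds G, H, P; LP→J adds J; J→DGQ adds D → {D, E, G, H, J, L, P, Q}.
{D, E, H, P}⁺: DEH→GL adds G, L; LP→J adds J; J→DGQ adds Q → {D, E, G, H, J, L, P, Q}.
{D, E, H, Q}⁺: DEH→GL adds G, L; LQ→GHP adds P; LP→J adds J → {D, E, G, H, J, L, P, Q}.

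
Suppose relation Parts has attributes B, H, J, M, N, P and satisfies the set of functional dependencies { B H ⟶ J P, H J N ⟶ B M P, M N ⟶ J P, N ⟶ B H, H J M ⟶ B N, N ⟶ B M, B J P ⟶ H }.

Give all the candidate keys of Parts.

{N}⁺: N→BH adds B, H; N→BM adds M; BH→JP adds J, P → {B, H, J, M, N, P}.
{B, H, M}⁺: BH→JP adds J, P; HJM→BN adds N → {B, H, J, M, N, P}. Minimal: {H, M}⁺ = {H, M}; {B, M}⁺ = {B, M}; {B, H}⁺ = {B, H, J, P} — none reach the full schema.
{H, J, M}⁺: HJM→BN adds B, N; BH→JP adds P → {B, H, J, M, N, P}. Minimal: {J, M}⁺ = {J, M}; {H, M}⁺ = {H, M}; {H, J}⁺ = {H, J} — none reach the full schema.
{B, J, M, P}⁺: BJP→H adds H; HJM→BN adds N → {B, H, J, M, N, P}. Minimal: {J, M, P}⁺ = {J, M, P}; {B, M, P}⁺ = {B, M, P}; {B, J, P}⁺ = {B, H, J, P}; … — none reach the full schema.
Any other superkey contains one of these as a subset, so there are no further candidate keys.

{N}, {B, H, M}, {H, J, M}, {B, J, M, P}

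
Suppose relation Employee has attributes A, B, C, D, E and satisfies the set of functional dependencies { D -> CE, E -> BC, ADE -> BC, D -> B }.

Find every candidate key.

{A, D}⁺: D→CE adds C, E; E→BC adds B → {A, B, C, D, E}.

{A, D}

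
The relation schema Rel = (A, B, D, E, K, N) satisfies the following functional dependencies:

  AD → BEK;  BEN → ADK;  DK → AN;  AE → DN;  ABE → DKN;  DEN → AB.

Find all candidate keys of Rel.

{A, D}⁺: AD→BEK adds B, E, K; DK→AN adds N → {A, B, D, E, K, N}. Minimal: {D}⁺ = {D}; {A}⁺ = {A} — none reach the full schema.
{A, E}⁺: AE→DN adds D, N; DEN→AB adds B; AD→BEK adds K → {A, B, D, E, K, N}. Minimal: {E}⁺ = {E}; {A}⁺ = {A} — none reach the full schema.
{D, K}⁺: DK→AN adds A, N; AD→BEK adds B, E → {A, B, D, E, K, N}. Minimal: {K}⁺ = {K}; {D}⁺ = {D} — none reach the full schema.
{B, E, N}⁺: BEN→ADK adds A, D, K → {A, B, D, E, K, N}. Minimal: {E, N}⁺ = {E, N}; {B, N}⁺ = {B, N}; {B, E}⁺ = {B, E} — none reach the full schema.
{D, E, N}⁺: DEN→AB adds A, B; AD→BEK adds K → {A, B, D, E, K, N}. Minimal: {E, N}⁺ = {E, N}; {D, N}⁺ = {D, N}; {D, E}⁺ = {D, E} — none reach the full schema.
Any other superkey contains one of these as a subset, so there are no further candidate keys.

(A, D), (A, E), (D, K), (B, E, N), (D, E, N)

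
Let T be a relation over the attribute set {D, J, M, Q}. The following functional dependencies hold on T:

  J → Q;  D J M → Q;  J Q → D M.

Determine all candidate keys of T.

(J)

Attribute J never appears on the right-hand side of any dependency, so J must belong to every candidate key.
{J}⁺ = {D, J, M, Q}, which is all of the schema, so {J} is the only candidate key.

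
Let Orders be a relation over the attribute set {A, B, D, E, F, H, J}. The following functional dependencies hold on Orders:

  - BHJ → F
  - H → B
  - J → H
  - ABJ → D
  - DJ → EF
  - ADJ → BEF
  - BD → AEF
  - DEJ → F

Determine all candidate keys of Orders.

{A, J}⁺: J→H adds H; H→B adds B; ABJ→D adds D; DJ→EF adds E, F → {A, B, D, E, F, H, J}.
{D, J}⁺: J→H adds H; DJ→EF adds E, F; H→B adds B; BD→AEF adds A → {A, B, D, E, F, H, J}.
Any other superkey contains one of these as a subset, so there are no further candidate keys.

(A, J), (D, J)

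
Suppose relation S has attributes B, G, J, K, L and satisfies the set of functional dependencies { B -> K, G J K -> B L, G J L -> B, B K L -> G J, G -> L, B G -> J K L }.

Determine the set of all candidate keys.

{B, G}⁺: B→K adds K; G→L adds L; BG→JKL adds J → {B, G, J, K, L}.
{B, L}⁺: B→K adds K; BKL→GJ adds G, J → {B, G, J, K, L}.
{G, J}⁺: G→L adds L; GJL→B adds B; BG→JKL adds K → {B, G, J, K, L}.

BG; BL; GJ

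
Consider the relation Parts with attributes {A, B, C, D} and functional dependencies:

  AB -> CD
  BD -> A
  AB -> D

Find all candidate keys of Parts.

Attribute B never appears on the right-hand side of any dependency, so B must belong to every candidate key.
{B}⁺ = {B}, which is not all of the schema, so we must add further attributes.
{A, B}⁺: AB→CD adds C, D → {A, B, C, D}. Minimal: {B}⁺ = {B}; {A}⁺ = {A} — none reach the full schema.
{B, D}⁺: BD→A adds A; AB→CD adds C → {A, B, C, D}. Minimal: {D}⁺ = {D}; {B}⁺ = {B} — none reach the full schema.
Any other superkey contains one of these as a subset, so there are no further candidate keys.

(A, B), (B, D)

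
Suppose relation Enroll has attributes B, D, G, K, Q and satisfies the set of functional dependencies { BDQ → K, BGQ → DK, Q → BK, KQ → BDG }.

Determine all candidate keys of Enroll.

{Q}

Attribute Q never appears on the right-hand side of any dependency, so Q must belong to every candidate key.
{Q}⁺ = {B, D, G, K, Q}, which is all of the schema, so {Q} is the only candidate key.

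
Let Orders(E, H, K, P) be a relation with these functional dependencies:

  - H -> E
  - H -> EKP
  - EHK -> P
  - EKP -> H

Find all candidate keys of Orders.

{H}⁺: H→E adds E; H→EKP adds K, P → {E, H, K, P}.
{E, K, P}⁺: EKP→H adds H → {E, H, K, P}. Minimal: {K, P}⁺ = {K, P}; {E, P}⁺ = {E, P}; {E, K}⁺ = {E, K} — none reach the full schema.

{H}, {E, K, P}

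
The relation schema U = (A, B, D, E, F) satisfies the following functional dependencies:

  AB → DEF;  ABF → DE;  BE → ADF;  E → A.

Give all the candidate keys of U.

Attribute B never appears on the right-hand side of any dependency, so B must belong to every candidate key.
{B}⁺ = {B}, which is not all of the schema, so we must add further attributes.
{A, B}⁺: AB→DEF adds D, E, F → {A, B, D, E, F}. Minimal: {B}⁺ = {B}; {A}⁺ = {A} — none reach the full schema.
{B, E}⁺: BE→ADF adds A, D, F → {A, B, D, E, F}. Minimal: {E}⁺ = {A, E}; {B}⁺ = {B} — none reach the full schema.
Any other superkey contains one of these as a subset, so there are no further candidate keys.

AB, BE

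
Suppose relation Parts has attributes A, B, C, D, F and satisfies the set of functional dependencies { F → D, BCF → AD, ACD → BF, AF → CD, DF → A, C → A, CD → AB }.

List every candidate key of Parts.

(F), (C, D)

{F}⁺: F→D adds D; DF→A adds A; AF→CD adds C; CD→AB adds B → {A, B, C, D, F}.
{C, D}⁺: C→A adds A; CD→AB adds B; ACD→BF adds F → {A, B, C, D, F}. Minimal: {D}⁺ = {D}; {C}⁺ = {A, C} — none reach the full schema.
Any other superkey contains one of these as a subset, so there are no further candidate keys.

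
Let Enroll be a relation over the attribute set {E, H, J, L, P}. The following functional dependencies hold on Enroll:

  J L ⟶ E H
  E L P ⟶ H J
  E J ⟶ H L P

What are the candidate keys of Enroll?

EJ, JL, ELP

{E, J}⁺: EJ→HLP adds H, L, P → {E, H, J, L, P}. Minimal: {J}⁺ = {J}; {E}⁺ = {E} — none reach the full schema.
{J, L}⁺: JL→EH adds E, H; EJ→HLP adds P → {E, H, J, L, P}. Minimal: {L}⁺ = {L}; {J}⁺ = {J} — none reach the full schema.
{E, L, P}⁺: ELP→HJ adds H, J → {E, H, J, L, P}. Minimal: {L, P}⁺ = {L, P}; {E, P}⁺ = {E, P}; {E, L}⁺ = {E, L} — none reach the full schema.
Any other superkey contains one of these as a subset, so there are no further candidate keys.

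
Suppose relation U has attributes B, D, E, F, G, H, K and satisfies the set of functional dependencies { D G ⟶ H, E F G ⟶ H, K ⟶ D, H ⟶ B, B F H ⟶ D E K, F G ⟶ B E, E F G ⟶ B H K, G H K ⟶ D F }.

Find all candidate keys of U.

Attribute G never appears on the right-hand side of any dependency, so G must belong to every candidate key.
{G}⁺ = {G}, which is not all of the schema, so we must add further attributes.
{F, G}⁺: FG→BE adds B, E; EFG→BHK adds H, K; GHK→DF adds D → {B, D, E, F, G, H, K}. Minimal: {G}⁺ = {G}; {F}⁺ = {F} — none reach the full schema.
{G, K}⁺: K→D adds D; DG→H adds H; H→B adds B; GHK→DF adds F; BFH→DEK adds E → {B, D, E, F, G, H, K}. Minimal: {K}⁺ = {D, K}; {G}⁺ = {G} — none reach the full schema.

{F, G}, {G, K}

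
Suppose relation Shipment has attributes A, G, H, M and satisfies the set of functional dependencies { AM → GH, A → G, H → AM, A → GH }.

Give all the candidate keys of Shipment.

{A}⁺: A→G adds G; A→GH adds H; H→AM adds M → {A, G, H, M}.
{H}⁺: H→AM adds A, M; A→GH adds G → {A, G, H, M}.

(A); (H)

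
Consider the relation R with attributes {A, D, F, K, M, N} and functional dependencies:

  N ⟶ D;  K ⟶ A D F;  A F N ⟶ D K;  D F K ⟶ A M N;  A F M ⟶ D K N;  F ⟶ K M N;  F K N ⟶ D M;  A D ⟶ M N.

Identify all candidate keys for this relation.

{F}⁺: F→KMN adds K, M, N; FKN→DM adds D; K→ADF adds A → {A, D, F, K, M, N}.
{K}⁺: K→ADF adds A, D, F; DFK→AMN adds M, N → {A, D, F, K, M, N}.

(F), (K)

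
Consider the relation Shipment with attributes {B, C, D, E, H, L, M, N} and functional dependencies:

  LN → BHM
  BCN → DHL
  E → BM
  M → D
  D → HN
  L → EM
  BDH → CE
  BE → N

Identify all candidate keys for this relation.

{E}; {L}; {B, D}; {B, M}; {B, C, N}

{E}⁺: E→BM adds B, M; M→D adds D; D→HN adds H, N; BDH→CE adds C; BCN→DHL adds L → {B, C, D, E, H, L, M, N}.
{L}⁺: L→EM adds E, M; E→BM adds B; M→D adds D; D→HN adds H, N; BDH→CE adds C → {B, C, D, E, H, L, M, N}.
{B, D}⁺: D→HN adds H, N; BDH→CE adds C, E; BCN→DHL adds L; E→BM adds M → {B, C, D, E, H, L, M, N}. Minimal: {D}⁺ = {D, H, N}; {B}⁺ = {B} — none reach the full schema.
{B, M}⁺: M→D adds D; D→HN adds H, N; BDH→CE adds C, E; BCN→DHL adds L → {B, C, D, E, H, L, M, N}. Minimal: {M}⁺ = {D, H, M, N}; {B}⁺ = {B} — none reach the full schema.
{B, C, N}⁺: BCN→DHL adds D, H, L; L→EM adds E, M → {B, C, D, E, H, L, M, N}. Minimal: {C, N}⁺ = {C, N}; {B, N}⁺ = {B, N}; {B, C}⁺ = {B, C} — none reach the full schema.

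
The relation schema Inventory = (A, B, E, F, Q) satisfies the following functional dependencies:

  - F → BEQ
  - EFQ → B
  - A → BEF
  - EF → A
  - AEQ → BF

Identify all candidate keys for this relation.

{A}⁺: A→BEF adds B, E, F; F→BEQ adds Q → {A, B, E, F, Q}.
{F}⁺: F→BEQ adds B, E, Q; EF→A adds A → {A, B, E, F, Q}.

{A}, {F}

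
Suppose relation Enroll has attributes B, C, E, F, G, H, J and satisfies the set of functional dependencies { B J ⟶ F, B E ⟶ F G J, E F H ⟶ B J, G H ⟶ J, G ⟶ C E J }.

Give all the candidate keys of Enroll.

BEH, BGH, EFH, FGH

Attribute H never appears on the right-hand side of any dependency, so H must belong to every candidate key.
{H}⁺ = {H}, which is not all of the schema, so we must add further attributes.
{B, E, H}⁺: BE→FGJ adds F, G, J; G→CEJ adds C → {B, C, E, F, G, H, J}. Minimal: {E, H}⁺ = {E, H}; {B, H}⁺ = {B, H}; {B, E}⁺ = {B, C, E, F, G, J} — none reach the full schema.
{B, G, H}⁺: GH→J adds J; G→CEJ adds C, E; BJ→F adds F → {B, C, E, F, G, H, J}. Minimal: {G, H}⁺ = {C, E, G, H, J}; {B, H}⁺ = {B, H}; {B, G}⁺ = {B, C, E, F, G, J} — none reach the full schema.
{E, F, H}⁺: EFH→BJ adds B, J; BE→FGJ adds G; G→CEJ adds C → {B, C, E, F, G, H, J}. Minimal: {F, H}⁺ = {F, H}; {E, H}⁺ = {E, H}; {E, F}⁺ = {E, F} — none reach the full schema.
{F, G, H}⁺: GH→J adds J; G→CEJ adds C, E; EFH→BJ adds B → {B, C, E, F, G, H, J}. Minimal: {G, H}⁺ = {C, E, G, H, J}; {F, H}⁺ = {F, H}; {F, G}⁺ = {C, E, F, G, J} — none reach the full schema.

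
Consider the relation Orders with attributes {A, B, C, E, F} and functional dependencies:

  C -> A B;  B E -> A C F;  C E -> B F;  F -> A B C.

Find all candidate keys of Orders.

Attribute E never appears on the right-hand side of any dependency, so E must belong to every candidate key.
{E}⁺ = {E}, which is not all of the schema, so we must add further attributes.
{B, E}⁺: BE→ACF adds A, C, F → {A, B, C, E, F}. Minimal: {E}⁺ = {E}; {B}⁺ = {B} — none reach the full schema.
{C, E}⁺: C→AB adds A, B; BE→ACF adds F → {A, B, C, E, F}. Minimal: {E}⁺ = {E}; {C}⁺ = {A, B, C} — none reach the full schema.
{E, F}⁺: F→ABC adds A, B, C → {A, B, C, E, F}. Minimal: {F}⁺ = {A, B, C, F}; {E}⁺ = {E} — none reach the full schema.

{B, E}, {C, E}, {E, F}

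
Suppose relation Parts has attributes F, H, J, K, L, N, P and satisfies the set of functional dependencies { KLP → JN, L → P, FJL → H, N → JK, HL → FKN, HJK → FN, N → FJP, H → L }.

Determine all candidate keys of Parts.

{H}, {K, L}, {L, N}, {F, J, L}

{H}⁺: H→L adds L; L→P adds P; HL→FKN adds F, K, N; N→FJP adds J → {F, H, J, K, L, N, P}.
{K, L}⁺: L→P adds P; KLP→JN adds J, N; N→FJP adds F; FJL→H adds H → {F, H, J, K, L, N, P}.
{L, N}⁺: L→P adds P; N→JK adds J, K; N→FJP adds F; FJL→H adds H → {F, H, J, K, L, N, P}.
{F, J, L}⁺: L→P adds P; FJL→H adds H; HL→FKN adds K, N → {F, H, J, K, L, N, P}.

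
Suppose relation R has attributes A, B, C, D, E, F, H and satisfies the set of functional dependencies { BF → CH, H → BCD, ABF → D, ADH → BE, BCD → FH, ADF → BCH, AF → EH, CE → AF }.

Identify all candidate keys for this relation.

{A, F}⁺: AF→EH adds E, H; H→BCD adds B, C, D → {A, B, C, D, E, F, H}. Minimal: {F}⁺ = {F}; {A}⁺ = {A} — none reach the full schema.
{A, H}⁺: H→BCD adds B, C, D; ADH→BE adds E; BCD→FH adds F → {A, B, C, D, E, F, H}. Minimal: {H}⁺ = {B, C, D, F, H}; {A}⁺ = {A} — none reach the full schema.
{C, E}⁺: CE→AF adds A, F; AF→EH adds H; H→BCD adds B, D → {A, B, C, D, E, F, H}. Minimal: {E}⁺ = {E}; {C}⁺ = {C} — none reach the full schema.
{E, H}⁺: H→BCD adds B, C, D; BCD→FH adds F; CE→AF adds A → {A, B, C, D, E, F, H}. Minimal: {H}⁺ = {B, C, D, F, H}; {E}⁺ = {E} — none reach the full schema.
{B, E, F}⁺: BF→CH adds C, H; H→BCD adds D; CE→AF adds A → {A, B, C, D, E, F, H}. Minimal: {E, F}⁺ = {E, F}; {B, F}⁺ = {B, C, D, F, H}; {B, E}⁺ = {B, E} — none reach the full schema.
{A, B, C, D}⁺: BCD→FH adds F, H; AF→EH adds E → {A, B, C, D, E, F, H}. Minimal: {B, C, D}⁺ = {B, C, D, F, H}; {A, C, D}⁺ = {A, C, D}; {A, B, D}⁺ = {A, B, D}; … — none reach the full schema.

AF, AH, CE, EH, BEF, ABCD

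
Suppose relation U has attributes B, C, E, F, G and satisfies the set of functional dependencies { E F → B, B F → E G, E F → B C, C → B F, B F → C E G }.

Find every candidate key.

{C}; {B, F}; {E, F}

{C}⁺: C→BF adds B, F; BF→CEG adds E, G → {B, C, E, F, G}.
{B, F}⁺: BF→EG adds E, G; EF→BC adds C → {B, C, E, F, G}. Minimal: {F}⁺ = {F}; {B}⁺ = {B} — none reach the full schema.
{E, F}⁺: EF→B adds B; BF→EG adds G; EF→BC adds C → {B, C, E, F, G}. Minimal: {F}⁺ = {F}; {E}⁺ = {E} — none reach the full schema.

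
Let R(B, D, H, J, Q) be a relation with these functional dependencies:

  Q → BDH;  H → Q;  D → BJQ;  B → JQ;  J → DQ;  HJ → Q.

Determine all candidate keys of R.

{B}, {D}, {H}, {J}, {Q}

{B}⁺: B→JQ adds J, Q; J→DQ adds D; Q→BDH adds H → {B, D, H, J, Q}.
{D}⁺: D→BJQ adds B, J, Q; Q→BDH adds H → {B, D, H, J, Q}.
{H}⁺: H→Q adds Q; Q→BDH adds B, D; D→BJQ adds J → {B, D, H, J, Q}.
{J}⁺: J→DQ adds D, Q; Q→BDH adds B, H → {B, D, H, J, Q}.
{Q}⁺: Q→BDH adds B, D, H; D→BJQ adds J → {B, D, H, J, Q}.
Any other superkey contains one of these as a subset, so there are no further candidate keys.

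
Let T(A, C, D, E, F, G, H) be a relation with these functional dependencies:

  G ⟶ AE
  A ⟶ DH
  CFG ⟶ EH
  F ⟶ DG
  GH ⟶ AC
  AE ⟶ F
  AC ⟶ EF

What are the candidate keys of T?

{F}; {G}; {A, C}; {A, E}

{F}⁺: F→DG adds D, G; G→AE adds A, E; A→DH adds H; GH→AC adds C → {A, C, D, E, F, G, H}.
{G}⁺: G→AE adds A, E; A→DH adds D, H; GH→AC adds C; AE→F adds F → {A, C, D, E, F, G, H}.
{A, C}⁺: A→DH adds D, H; AC→EF adds E, F; F→DG adds G → {A, C, D, E, F, G, H}. Minimal: {C}⁺ = {C}; {A}⁺ = {A, D, H} — none reach the full schema.
{A, E}⁺: A→DH adds D, H; AE→F adds F; F→DG adds G; GH→AC adds C → {A, C, D, E, F, G, H}. Minimal: {E}⁺ = {E}; {A}⁺ = {A, D, H} — none reach the full schema.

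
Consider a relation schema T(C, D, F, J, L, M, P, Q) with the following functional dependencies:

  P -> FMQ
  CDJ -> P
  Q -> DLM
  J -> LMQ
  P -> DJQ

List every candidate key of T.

(C, J), (C, P)

Attribute C never appears on the right-hand side of any dependency, so C must belong to every candidate key.
{C}⁺ = {C}, which is not all of the schema, so we must add further attributes.
{C, J}⁺: J→LMQ adds L, M, Q; Q→DLM adds D; CDJ→P adds P; P→FMQ adds F → {C, D, F, J, L, M, P, Q}. Minimal: {J}⁺ = {D, J, L, M, Q}; {C}⁺ = {C} — none reach the full schema.
{C, P}⁺: P→FMQ adds F, M, Q; Q→DLM adds D, L; P→DJQ adds J → {C, D, F, J, L, M, P, Q}. Minimal: {P}⁺ = {D, F, J, L, M, P, Q}; {C}⁺ = {C} — none reach the full schema.
Any other superkey contains one of these as a subset, so there are no further candidate keys.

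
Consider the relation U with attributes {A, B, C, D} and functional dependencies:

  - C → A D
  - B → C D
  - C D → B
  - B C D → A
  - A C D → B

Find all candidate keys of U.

{B}⁺: B→CD adds C, D; BCD→A adds A → {A, B, C, D}.
{C}⁺: C→AD adds A, D; CD→B adds B → {A, B, C, D}.

(B), (C)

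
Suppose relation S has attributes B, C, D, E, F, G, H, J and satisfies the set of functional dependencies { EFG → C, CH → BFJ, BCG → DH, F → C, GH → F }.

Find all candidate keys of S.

Attributes E, G never appear on any right-hand side, so every candidate key must contain {E, G}.
{E, G}⁺ = {E, G}, which is not all of the schema, so we must add further attributes.
{E, G, H}⁺: GH→F adds F; EFG→C adds C; CH→BFJ adds B, J; BCG→DH adds D → {B, C, D, E, F, G, H, J}.
{B, C, E, G}⁺: BCG→DH adds D, H; GH→F adds F; CH→BFJ adds J → {B, C, D, E, F, G, H, J}.
{B, E, F, G}⁺: EFG→C adds C; BCG→DH adds D, H; CH→BFJ adds J → {B, C, D, E, F, G, H, J}.
Any other superkey contains one of these as a subset, so there are no further candidate keys.

{E, G, H}; {B, C, E, G}; {B, E, F, G}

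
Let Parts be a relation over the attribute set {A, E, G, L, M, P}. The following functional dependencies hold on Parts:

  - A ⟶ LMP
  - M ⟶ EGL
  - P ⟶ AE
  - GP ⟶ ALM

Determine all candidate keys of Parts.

A, P

{A}⁺: A→LMP adds L, M, P; M→EGL adds E, G → {A, E, G, L, M, P}.
{P}⁺: P→AE adds A, E; A→LMP adds L, M; M→EGL adds G → {A, E, G, L, M, P}.
Any other superkey contains one of these as a subset, so there are no further candidate keys.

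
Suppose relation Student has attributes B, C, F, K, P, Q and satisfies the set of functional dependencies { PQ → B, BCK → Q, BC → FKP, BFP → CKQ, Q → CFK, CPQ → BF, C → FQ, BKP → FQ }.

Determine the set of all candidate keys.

{B, C}⁺: BC→FKP adds F, K, P; BFP→CKQ adds Q → {B, C, F, K, P, Q}. Minimal: {C}⁺ = {C, F, K, Q}; {B}⁺ = {B} — none reach the full schema.
{B, Q}⁺: Q→CFK adds C, F, K; BC→FKP adds P → {B, C, F, K, P, Q}. Minimal: {Q}⁺ = {C, F, K, Q}; {B}⁺ = {B} — none reach the full schema.
{C, P}⁺: C→FQ adds F, Q; PQ→B adds B; BC→FKP adds K → {B, C, F, K, P, Q}. Minimal: {P}⁺ = {P}; {C}⁺ = {C, F, K, Q} — none reach the full schema.
{P, Q}⁺: PQ→B adds B; Q→CFK adds C, F, K → {B, C, F, K, P, Q}. Minimal: {Q}⁺ = {C, F, K, Q}; {P}⁺ = {P} — none reach the full schema.
{B, F, P}⁺: BFP→CKQ adds C, K, Q → {B, C, F, K, P, Q}. Minimal: {F, P}⁺ = {F, P}; {B, P}⁺ = {B, P}; {B, F}⁺ = {B, F} — none reach the full schema.
{B, K, P}⁺: BKP→FQ adds F, Q; BFP→CKQ adds C → {B, C, F, K, P, Q}. Minimal: {K, P}⁺ = {K, P}; {B, P}⁺ = {B, P}; {B, K}⁺ = {B, K} — none reach the full schema.

BC, BQ, CP, PQ, BFP, BKP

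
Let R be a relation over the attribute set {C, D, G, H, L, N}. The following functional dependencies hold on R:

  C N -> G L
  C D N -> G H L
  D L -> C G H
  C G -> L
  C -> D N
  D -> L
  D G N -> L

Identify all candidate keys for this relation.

{C}; {D}

{C}⁺: C→DN adds D, N; D→L adds L; CN→GL adds G; CDN→GHL adds H → {C, D, G, H, L, N}.
{D}⁺: D→L adds L; DL→CGH adds C, G, H; C→DN adds N → {C, D, G, H, L, N}.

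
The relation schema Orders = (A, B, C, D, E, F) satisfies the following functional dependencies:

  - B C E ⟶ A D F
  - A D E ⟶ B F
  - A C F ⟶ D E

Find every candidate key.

Attribute C never appears on the right-hand side of any dependency, so C must belong to every candidate key.
{C}⁺ = {C}, which is not all of the schema, so we must add further attributes.
{A, C, F}⁺: ACF→DE adds D, E; ADE→BF adds B → {A, B, C, D, E, F}.
{B, C, E}⁺: BCE→ADF adds A, D, F → {A, B, C, D, E, F}.
{A, C, D, E}⁺: ADE→BF adds B, F → {A, B, C, D, E, F}.
Any other superkey contains one of these as a subset, so there are no further candidate keys.

ACF; BCE; ACDE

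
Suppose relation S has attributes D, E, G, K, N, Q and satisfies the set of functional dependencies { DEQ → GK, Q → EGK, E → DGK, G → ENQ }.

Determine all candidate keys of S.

{E}⁺: E→DGK adds D, G, K; G→ENQ adds N, Q → {D, E, G, K, N, Q}.
{G}⁺: G→ENQ adds E, N, Q; Q→EGK adds K; E→DGK adds D → {D, E, G, K, N, Q}.
{Q}⁺: Q→EGK adds E, G, K; E→DGK adds D; G→ENQ adds N → {D, E, G, K, N, Q}.

{E}, {G}, {Q}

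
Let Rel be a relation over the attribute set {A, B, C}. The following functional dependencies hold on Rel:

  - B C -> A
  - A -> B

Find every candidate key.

{A, C}, {B, C}

Attribute C never appears on the right-hand side of any dependency, so C must belong to every candidate key.
{C}⁺ = {C}, which is not all of the schema, so we must add further attributes.
{A, C}⁺: A→B adds B → {A, B, C}. Minimal: {C}⁺ = {C}; {A}⁺ = {A, B} — none reach the full schema.
{B, C}⁺: BC→A adds A → {A, B, C}. Minimal: {C}⁺ = {C}; {B}⁺ = {B} — none reach the full schema.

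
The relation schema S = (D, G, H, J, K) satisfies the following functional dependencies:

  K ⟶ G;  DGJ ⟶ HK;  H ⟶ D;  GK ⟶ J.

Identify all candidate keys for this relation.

{D, K}; {H, K}; {D, G, J}; {G, H, J}

{D, K}⁺: K→G adds G; GK→J adds J; DGJ→HK adds H → {D, G, H, J, K}. Minimal: {K}⁺ = {G, J, K}; {D}⁺ = {D} — none reach the full schema.
{H, K}⁺: K→G adds G; H→D adds D; GK→J adds J → {D, G, H, J, K}. Minimal: {K}⁺ = {G, J, K}; {H}⁺ = {D, H} — none reach the full schema.
{D, G, J}⁺: DGJ→HK adds H, K → {D, G, H, J, K}. Minimal: {G, J}⁺ = {G, J}; {D, J}⁺ = {D, J}; {D, G}⁺ = {D, G} — none reach the full schema.
{G, H, J}⁺: H→D adds D; DGJ→HK adds K → {D, G, H, J, K}. Minimal: {H, J}⁺ = {D, H, J}; {G, J}⁺ = {G, J}; {G, H}⁺ = {D, G, H} — none reach the full schema.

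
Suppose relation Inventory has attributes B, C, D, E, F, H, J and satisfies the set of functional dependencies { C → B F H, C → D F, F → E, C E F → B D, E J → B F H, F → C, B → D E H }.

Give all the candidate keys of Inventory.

{B, J}; {C, J}; {E, J}; {F, J}

Attribute J never appears on the right-hand side of any dependency, so J must belong to every candidate key.
{J}⁺ = {J}, which is not all of the schema, so we must add further attributes.
{B, J}⁺: B→DEH adds D, E, H; EJ→BFH adds F; F→C adds C → {B, C, D, E, F, H, J}.
{C, J}⁺: C→BFH adds B, F, H; C→DF adds D; F→E adds E → {B, C, D, E, F, H, J}.
{E, J}⁺: EJ→BFH adds B, F, H; F→C adds C; B→DEH adds D → {B, C, D, E, F, H, J}.
{F, J}⁺: F→E adds E; EJ→BFH adds B, H; F→C adds C; B→DEH adds D → {B, C, D, E, F, H, J}.
Any other superkey contains one of these as a subset, so there are no further candidate keys.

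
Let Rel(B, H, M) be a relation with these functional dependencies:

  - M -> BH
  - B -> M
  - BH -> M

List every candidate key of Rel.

{B}; {M}

{B}⁺: B→M adds M; M→BH adds H → {B, H, M}.
{M}⁺: M→BH adds B, H → {B, H, M}.
Any other superkey contains one of these as a subset, so there are no further candidate keys.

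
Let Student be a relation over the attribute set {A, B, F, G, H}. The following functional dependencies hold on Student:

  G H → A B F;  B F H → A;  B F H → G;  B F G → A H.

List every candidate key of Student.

GH; BFG; BFH

{G, H}⁺: GH→ABF adds A, B, F → {A, B, F, G, H}. Minimal: {H}⁺ = {H}; {G}⁺ = {G} — none reach the full schema.
{B, F, G}⁺: BFG→AH adds A, H → {A, B, F, G, H}. Minimal: {F, G}⁺ = {F, G}; {B, G}⁺ = {B, G}; {B, F}⁺ = {B, F} — none reach the full schema.
{B, F, H}⁺: BFH→A adds A; BFH→G adds G → {A, B, F, G, H}. Minimal: {F, H}⁺ = {F, H}; {B, H}⁺ = {B, H}; {B, F}⁺ = {B, F} — none reach the full schema.
Any other superkey contains one of these as a subset, so there are no further candidate keys.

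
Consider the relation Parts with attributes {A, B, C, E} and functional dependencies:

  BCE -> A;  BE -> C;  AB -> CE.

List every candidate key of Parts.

Attribute B never appears on the right-hand side of any dependency, so B must belong to every candidate key.
{B}⁺ = {B}, which is not all of the schema, so we must add further attributes.
{A, B}⁺: AB→CE adds C, E → {A, B, C, E}. Minimal: {B}⁺ = {B}; {A}⁺ = {A} — none reach the full schema.
{B, E}⁺: BE→C adds C; BCE→A adds A → {A, B, C, E}. Minimal: {E}⁺ = {E}; {B}⁺ = {B} — none reach the full schema.
Any other superkey contains one of these as a subset, so there are no further candidate keys.

{A, B}; {B, E}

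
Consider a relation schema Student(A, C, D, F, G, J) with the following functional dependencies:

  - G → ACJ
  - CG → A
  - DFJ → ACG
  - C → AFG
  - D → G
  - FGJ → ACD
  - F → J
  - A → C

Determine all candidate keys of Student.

(A); (C); (D); (G)

{A}⁺: A→C adds C; C→AFG adds F, G; F→J adds J; FGJ→ACD adds D → {A, C, D, F, G, J}.
{C}⁺: C→AFG adds A, F, G; F→J adds J; FGJ→ACD adds D → {A, C, D, F, G, J}.
{D}⁺: D→G adds G; G→ACJ adds A, C, J; C→AFG adds F → {A, C, D, F, G, J}.
{G}⁺: G→ACJ adds A, C, J; C→AFG adds F; FGJ→ACD adds D → {A, C, D, F, G, J}.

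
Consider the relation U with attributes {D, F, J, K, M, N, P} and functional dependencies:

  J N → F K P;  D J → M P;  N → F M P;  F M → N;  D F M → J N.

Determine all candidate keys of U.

Attribute D never appears on the right-hand side of any dependency, so D must belong to every candidate key.
{D}⁺ = {D}, which is not all of the schema, so we must add further attributes.
{D, N}⁺: N→FMP adds F, M, P; DFM→JN adds J; JN→FKP adds K → {D, F, J, K, M, N, P}. Minimal: {N}⁺ = {F, M, N, P}; {D}⁺ = {D} — none reach the full schema.
{D, F, J}⁺: DJ→MP adds M, P; FM→N adds N; JN→FKP adds K → {D, F, J, K, M, N, P}. Minimal: {F, J}⁺ = {F, J}; {D, J}⁺ = {D, J, M, P}; {D, F}⁺ = {D, F} — none reach the full schema.
{D, F, M}⁺: FM→N adds N; DFM→JN adds J; JN→FKP adds K, P → {D, F, J, K, M, N, P}. Minimal: {F, M}⁺ = {F, M, N, P}; {D, M}⁺ = {D, M}; {D, F}⁺ = {D, F} — none reach the full schema.

{D, N}; {D, F, J}; {D, F, M}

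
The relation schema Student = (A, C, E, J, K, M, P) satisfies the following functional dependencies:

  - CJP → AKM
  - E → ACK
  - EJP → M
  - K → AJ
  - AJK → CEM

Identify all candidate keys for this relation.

{E, P}⁺: E→ACK adds A, C, K; K→AJ adds J; AJK→CEM adds M → {A, C, E, J, K, M, P}. Minimal: {P}⁺ = {P}; {E}⁺ = {A, C, E, J, K, M} — none reach the full schema.
{K, P}⁺: K→AJ adds A, J; AJK→CEM adds C, E, M → {A, C, E, J, K, M, P}. Minimal: {P}⁺ = {P}; {K}⁺ = {A, C, E, J, K, M} — none reach the full schema.
{C, J, P}⁺: CJP→AKM adds A, K, M; AJK→CEM adds E → {A, C, E, J, K, M, P}. Minimal: {J, P}⁺ = {J, P}; {C, P}⁺ = {C, P}; {C, J}⁺ = {C, J} — none reach the full schema.

{E, P}; {K, P}; {C, J, P}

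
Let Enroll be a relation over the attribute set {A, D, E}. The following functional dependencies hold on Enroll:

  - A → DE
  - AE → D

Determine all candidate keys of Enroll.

(A)

Attribute A never appears on the right-hand side of any dependency, so A must belong to every candidate key.
{A}⁺ = {A, D, E}, which is all of the schema, so {A} is the only candidate key.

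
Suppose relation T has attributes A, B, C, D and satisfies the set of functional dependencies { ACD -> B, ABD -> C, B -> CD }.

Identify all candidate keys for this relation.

Attribute A never appears on the right-hand side of any dependency, so A must belong to every candidate key.
{A}⁺ = {A}, which is not all of the schema, so we must add further attributes.
{A, B}⁺: B→CD adds C, D → {A, B, C, D}. Minimal: {B}⁺ = {B, C, D}; {A}⁺ = {A} — none reach the full schema.
{A, C, D}⁺: ACD→B adds B → {A, B, C, D}. Minimal: {C, D}⁺ = {C, D}; {A, D}⁺ = {A, D}; {A, C}⁺ = {A, C} — none reach the full schema.
Any other superkey contains one of these as a subset, so there are no further candidate keys.

{A, B}, {A, C, D}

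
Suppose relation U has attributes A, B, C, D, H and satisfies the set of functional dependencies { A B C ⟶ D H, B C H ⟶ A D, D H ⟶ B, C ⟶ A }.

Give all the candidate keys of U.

{B, C}, {C, D, H}

Attribute C never appears on the right-hand side of any dependency, so C must belong to every candidate key.
{C}⁺ = {A, C}, which is not all of the schema, so we must add further attributes.
{B, C}⁺: C→A adds A; ABC→DH adds D, H → {A, B, C, D, H}.
{C, D, H}⁺: DH→B adds B; C→A adds A → {A, B, C, D, H}.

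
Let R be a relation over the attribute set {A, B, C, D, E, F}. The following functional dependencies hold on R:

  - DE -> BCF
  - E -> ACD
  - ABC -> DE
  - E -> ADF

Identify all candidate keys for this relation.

E; ABC

{E}⁺: E→ACD adds A, C, D; E→ADF adds F; DE→BCF adds B → {A, B, C, D, E, F}.
{A, B, C}⁺: ABC→DE adds D, E; E→ADF adds F → {A, B, C, D, E, F}. Minimal: {B, C}⁺ = {B, C}; {A, C}⁺ = {A, C}; {A, B}⁺ = {A, B} — none reach the full schema.
Any other superkey contains one of these as a subset, so there are no further candidate keys.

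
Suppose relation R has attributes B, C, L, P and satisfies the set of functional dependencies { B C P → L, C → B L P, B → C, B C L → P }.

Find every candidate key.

{B}⁺: B→C adds C; C→BLP adds L, P → {B, C, L, P}.
{C}⁺: C→BLP adds B, L, P → {B, C, L, P}.

{B}, {C}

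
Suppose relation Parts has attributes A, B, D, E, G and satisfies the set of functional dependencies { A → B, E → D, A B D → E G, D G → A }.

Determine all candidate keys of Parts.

AD; AE; DG; EG

{A, D}⁺: A→B adds B; ABD→EG adds E, G → {A, B, D, E, G}. Minimal: {D}⁺ = {D}; {A}⁺ = {A, B} — none reach the full schema.
{A, E}⁺: A→B adds B; E→D adds D; ABD→EG adds G → {A, B, D, E, G}. Minimal: {E}⁺ = {D, E}; {A}⁺ = {A, B} — none reach the full schema.
{D, G}⁺: DG→A adds A; A→B adds B; ABD→EG adds E → {A, B, D, E, G}. Minimal: {G}⁺ = {G}; {D}⁺ = {D} — none reach the full schema.
{E, G}⁺: E→D adds D; DG→A adds A; A→B adds B → {A, B, D, E, G}. Minimal: {G}⁺ = {G}; {E}⁺ = {D, E} — none reach the full schema.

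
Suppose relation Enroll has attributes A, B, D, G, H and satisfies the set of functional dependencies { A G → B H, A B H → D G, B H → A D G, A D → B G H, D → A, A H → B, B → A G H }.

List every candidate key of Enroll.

{B}; {D}; {A, G}; {A, H}

{B}⁺: B→AGH adds A, G, H; ABH→DG adds D → {A, B, D, G, H}.
{D}⁺: D→A adds A; AD→BGH adds B, G, H → {A, B, D, G, H}.
{A, G}⁺: AG→BH adds B, H; ABH→DG adds D → {A, B, D, G, H}.
{A, H}⁺: AH→B adds B; B→AGH adds G; ABH→DG adds D → {A, B, D, G, H}.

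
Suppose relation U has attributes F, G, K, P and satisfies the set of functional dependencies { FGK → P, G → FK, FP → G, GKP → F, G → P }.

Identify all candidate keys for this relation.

{G}⁺: G→FK adds F, K; G→P adds P → {F, G, K, P}.
{F, P}⁺: FP→G adds G; G→FK adds K → {F, G, K, P}. Minimal: {P}⁺ = {P}; {F}⁺ = {F} — none reach the full schema.

{G}; {F, P}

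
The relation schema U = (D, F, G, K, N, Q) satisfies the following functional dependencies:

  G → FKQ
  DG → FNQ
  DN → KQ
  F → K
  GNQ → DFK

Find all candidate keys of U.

(D, G), (G, N)

Attribute G never appears on the right-hand side of any dependency, so G must belong to every candidate key.
{G}⁺ = {F, G, K, Q}, which is not all of the schema, so we must add further attributes.
{D, G}⁺: G→FKQ adds F, K, Q; DG→FNQ adds N → {D, F, G, K, N, Q}. Minimal: {G}⁺ = {F, G, K, Q}; {D}⁺ = {D} — none reach the full schema.
{G, N}⁺: G→FKQ adds F, K, Q; GNQ→DFK adds D → {D, F, G, K, N, Q}. Minimal: {N}⁺ = {N}; {G}⁺ = {F, G, K, Q} — none reach the full schema.
Any other superkey contains one of these as a subset, so there are no further candidate keys.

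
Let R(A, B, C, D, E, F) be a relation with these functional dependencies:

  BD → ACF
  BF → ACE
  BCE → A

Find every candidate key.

BD

Attributes B, D never appear on any right-hand side, so every candidate key must contain {B, D}.
{B, D}⁺ = {A, B, C, D, E, F}, which is all of the schema, so {B, D} is the only candidate key.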